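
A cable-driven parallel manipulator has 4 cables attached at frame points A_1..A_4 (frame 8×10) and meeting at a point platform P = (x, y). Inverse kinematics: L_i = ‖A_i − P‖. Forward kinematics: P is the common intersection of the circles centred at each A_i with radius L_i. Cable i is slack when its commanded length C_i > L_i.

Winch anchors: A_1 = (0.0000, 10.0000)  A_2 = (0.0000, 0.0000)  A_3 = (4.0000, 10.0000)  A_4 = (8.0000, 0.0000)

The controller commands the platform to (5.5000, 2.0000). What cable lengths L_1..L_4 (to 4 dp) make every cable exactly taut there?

(9.7082, 5.8523, 8.1394, 3.2016)

L_1: Δ = A_1−P = (-5.5000, 8.0000) → ‖Δ‖ = √94.2500 = 9.7082
L_2: Δ = A_2−P = (-5.5000, -2.0000) → ‖Δ‖ = √34.2500 = 5.8523
L_3: Δ = A_3−P = (-1.5000, 8.0000) → ‖Δ‖ = √66.2500 = 8.1394
L_4: Δ = A_4−P = (2.5000, -2.0000) → ‖Δ‖ = √10.2500 = 3.2016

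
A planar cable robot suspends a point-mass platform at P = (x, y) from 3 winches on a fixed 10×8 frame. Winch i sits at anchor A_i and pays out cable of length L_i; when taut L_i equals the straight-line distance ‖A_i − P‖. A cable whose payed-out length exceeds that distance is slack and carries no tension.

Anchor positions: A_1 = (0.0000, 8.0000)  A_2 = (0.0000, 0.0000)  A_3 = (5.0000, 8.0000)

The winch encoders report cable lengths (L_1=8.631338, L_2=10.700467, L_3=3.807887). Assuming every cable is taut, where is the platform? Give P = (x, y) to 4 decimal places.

expand ‖A_i−P‖²=L_i² and subtract eq 1 (c_i ≔ ‖A_i‖²−L_i²)
c_1 = 0.0000+64.0000−74.5000 = -10.5000
eq1−eq2 → [0.0000  16.0000]·P = 104.0000
eq1−eq3 → [-10.0000  0.0000]·P = -85.0000
2×2 solve → P = (8.5000, 6.5000)

(8.5000, 6.5000)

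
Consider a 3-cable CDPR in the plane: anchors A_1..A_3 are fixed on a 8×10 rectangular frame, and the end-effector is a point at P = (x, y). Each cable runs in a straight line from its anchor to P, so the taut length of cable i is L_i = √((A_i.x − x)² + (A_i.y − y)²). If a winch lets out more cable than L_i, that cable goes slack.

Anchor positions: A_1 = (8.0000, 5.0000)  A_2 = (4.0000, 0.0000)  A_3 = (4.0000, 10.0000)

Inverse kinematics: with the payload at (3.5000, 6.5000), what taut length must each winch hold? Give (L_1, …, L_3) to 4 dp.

(4.7434, 6.5192, 3.5355)

L_1 = √((8.0000−3.5000)² + (5.0000−6.5000)²) = 4.7434
L_2 = √((4.0000−3.5000)² + (0.0000−6.5000)²) = 6.5192
L_3 = √((4.0000−3.5000)² + (10.0000−6.5000)²) = 3.5355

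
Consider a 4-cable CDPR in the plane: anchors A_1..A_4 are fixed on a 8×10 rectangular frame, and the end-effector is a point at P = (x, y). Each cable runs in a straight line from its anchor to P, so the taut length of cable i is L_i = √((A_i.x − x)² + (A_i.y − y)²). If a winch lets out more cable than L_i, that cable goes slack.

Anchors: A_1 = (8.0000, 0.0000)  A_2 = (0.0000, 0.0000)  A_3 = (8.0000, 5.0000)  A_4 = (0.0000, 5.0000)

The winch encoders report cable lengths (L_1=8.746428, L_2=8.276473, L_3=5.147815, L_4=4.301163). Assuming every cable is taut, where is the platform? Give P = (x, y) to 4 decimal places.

(3.5000, 7.5000)

circle eqns → linear via eq_j − eq_1; set c_j = A_j·A_j − L_j²
c_1 = 64.0000+0.0000−76.5000 = -12.5000
16.0000·x + 0.0000·y = c_1−c_2 = 56.0000
0.0000·x − 10.0000·y = c_1−c_3 = -75.0000
16.0000·x − 10.0000·y = c_1−c_4 = -19.0000
solve first two rows → x=3.5000, y=7.5000
check cable 4: ‖A_4−P‖² = 18.5000 ≈ L_4² = 18.5000 ✓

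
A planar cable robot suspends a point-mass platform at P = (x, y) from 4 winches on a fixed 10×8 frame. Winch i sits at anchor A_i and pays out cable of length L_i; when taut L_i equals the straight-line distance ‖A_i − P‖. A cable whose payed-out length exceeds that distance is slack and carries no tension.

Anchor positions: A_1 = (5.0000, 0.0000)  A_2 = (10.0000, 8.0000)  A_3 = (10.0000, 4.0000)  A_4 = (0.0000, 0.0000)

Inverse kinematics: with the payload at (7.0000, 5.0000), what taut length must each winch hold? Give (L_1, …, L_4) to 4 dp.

cable 1: Δx=-2.0000, Δy=-5.0000; L_1 = √(Δx²+Δy²) = 5.3852
cable 2: Δx=3.0000, Δy=3.0000; L_2 = √(Δx²+Δy²) = 4.2426
cable 3: Δx=3.0000, Δy=-1.0000; L_3 = √(Δx²+Δy²) = 3.1623
cable 4: Δx=-7.0000, Δy=-5.0000; L_4 = √(Δx²+Δy²) = 8.6023

(5.3852, 4.2426, 3.1623, 8.6023)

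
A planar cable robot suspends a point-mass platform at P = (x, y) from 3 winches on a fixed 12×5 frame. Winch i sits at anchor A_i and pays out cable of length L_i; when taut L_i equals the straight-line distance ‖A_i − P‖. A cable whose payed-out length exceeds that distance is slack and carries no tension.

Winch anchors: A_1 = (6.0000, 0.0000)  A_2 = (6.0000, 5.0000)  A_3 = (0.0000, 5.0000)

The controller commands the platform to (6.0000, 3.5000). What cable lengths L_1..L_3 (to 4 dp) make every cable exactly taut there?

(3.5000, 1.5000, 6.1847)

cable 1: Δx=0.0000, Δy=-3.5000; L_1 = √(Δx²+Δy²) = 3.5000
cable 2: Δx=0.0000, Δy=1.5000; L_2 = √(Δx²+Δy²) = 1.5000
cable 3: Δx=-6.0000, Δy=1.5000; L_3 = √(Δx²+Δy²) = 6.1847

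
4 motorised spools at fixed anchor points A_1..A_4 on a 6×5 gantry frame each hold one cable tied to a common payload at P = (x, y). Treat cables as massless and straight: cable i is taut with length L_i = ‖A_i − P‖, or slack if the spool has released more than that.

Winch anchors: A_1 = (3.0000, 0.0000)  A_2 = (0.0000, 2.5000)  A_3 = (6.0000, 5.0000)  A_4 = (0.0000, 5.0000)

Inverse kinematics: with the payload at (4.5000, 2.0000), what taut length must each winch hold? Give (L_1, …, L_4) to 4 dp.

L_1 = √((3.0000−4.5000)² + (0.0000−2.0000)²) = 2.5000
L_2 = √((0.0000−4.5000)² + (2.5000−2.0000)²) = 4.5277
L_3 = √((6.0000−4.5000)² + (5.0000−2.0000)²) = 3.3541
L_4 = √((0.0000−4.5000)² + (5.0000−2.0000)²) = 5.4083

(2.5000, 4.5277, 3.3541, 5.4083)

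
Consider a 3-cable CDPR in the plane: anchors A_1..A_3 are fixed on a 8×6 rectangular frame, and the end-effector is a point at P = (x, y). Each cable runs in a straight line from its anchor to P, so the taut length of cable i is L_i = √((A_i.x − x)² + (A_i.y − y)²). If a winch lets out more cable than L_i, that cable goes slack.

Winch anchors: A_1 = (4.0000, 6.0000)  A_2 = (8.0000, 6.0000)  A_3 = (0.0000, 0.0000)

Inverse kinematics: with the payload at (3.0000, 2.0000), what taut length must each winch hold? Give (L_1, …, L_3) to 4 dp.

L_1 = √((4.0000−3.0000)² + (6.0000−2.0000)²) = 4.1231
L_2 = √((8.0000−3.0000)² + (6.0000−2.0000)²) = 6.4031
L_3 = √((0.0000−3.0000)² + (0.0000−2.0000)²) = 3.6056

(4.1231, 6.4031, 3.6056)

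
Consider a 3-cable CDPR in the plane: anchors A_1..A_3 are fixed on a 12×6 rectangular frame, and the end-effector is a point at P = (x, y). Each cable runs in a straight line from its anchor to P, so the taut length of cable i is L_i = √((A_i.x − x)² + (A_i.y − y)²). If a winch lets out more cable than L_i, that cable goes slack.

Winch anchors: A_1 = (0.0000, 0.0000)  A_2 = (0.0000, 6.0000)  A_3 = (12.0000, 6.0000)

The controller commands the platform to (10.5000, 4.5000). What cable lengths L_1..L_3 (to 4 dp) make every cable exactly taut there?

(11.4237, 10.6066, 2.1213)

L_1: Δ = A_1−P = (-10.5000, -4.5000) → ‖Δ‖ = √130.5000 = 11.4237
L_2: Δ = A_2−P = (-10.5000, 1.5000) → ‖Δ‖ = √112.5000 = 10.6066
L_3: Δ = A_3−P = (1.5000, 1.5000) → ‖Δ‖ = √4.5000 = 2.1213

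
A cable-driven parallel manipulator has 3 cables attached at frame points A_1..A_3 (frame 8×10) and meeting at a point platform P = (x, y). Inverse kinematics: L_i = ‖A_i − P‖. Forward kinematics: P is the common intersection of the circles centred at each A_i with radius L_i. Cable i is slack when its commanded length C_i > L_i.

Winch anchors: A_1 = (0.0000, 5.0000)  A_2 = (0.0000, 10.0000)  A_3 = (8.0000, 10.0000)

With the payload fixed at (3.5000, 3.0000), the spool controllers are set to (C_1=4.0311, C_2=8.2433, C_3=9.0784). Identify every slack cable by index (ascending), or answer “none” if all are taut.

2, 3

cable 1: L_1 = ‖A_1−P‖ = 4.0311;  C_1 = 4.0311 → taut
cable 2: L_2 = ‖A_2−P‖ = 7.8262;  C_2 = 8.2433 → slack
cable 3: L_3 = ‖A_3−P‖ = 8.3217;  C_3 = 9.0784 → slack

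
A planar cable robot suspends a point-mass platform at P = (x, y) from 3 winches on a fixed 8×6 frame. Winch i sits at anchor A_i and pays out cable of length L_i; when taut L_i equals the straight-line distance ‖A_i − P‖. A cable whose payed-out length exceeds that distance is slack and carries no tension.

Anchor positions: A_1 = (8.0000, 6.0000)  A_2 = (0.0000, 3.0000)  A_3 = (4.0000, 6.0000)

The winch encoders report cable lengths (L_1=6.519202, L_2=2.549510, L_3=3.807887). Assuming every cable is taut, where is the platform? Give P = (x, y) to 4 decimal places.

circle eqns → linear via eq_j − eq_1; set q_j = A_j·A_j − L_j²
q_1 = 64.0000+36.0000−42.5000 = 57.5000
16.0000·x + 6.0000·y = q_1−q_2 = 55.0000
8.0000·x + 0.0000·y = q_1−q_3 = 20.0000
solve first two rows → x=2.5000, y=2.5000

(2.5000, 2.5000)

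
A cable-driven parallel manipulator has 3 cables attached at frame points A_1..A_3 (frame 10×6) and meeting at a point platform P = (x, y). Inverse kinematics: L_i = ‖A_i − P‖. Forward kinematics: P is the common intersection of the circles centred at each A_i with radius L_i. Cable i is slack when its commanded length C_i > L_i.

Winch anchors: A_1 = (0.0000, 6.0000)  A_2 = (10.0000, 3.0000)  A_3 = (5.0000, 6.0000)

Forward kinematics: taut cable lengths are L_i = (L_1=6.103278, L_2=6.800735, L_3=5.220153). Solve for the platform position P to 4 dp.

each cable: (A_i−P)·(A_i−P) = L_i²; let k_i = ‖A_i‖²−L_i²
k_1 = 0.0000+36.0000−37.2500 = -1.2500
row 1: -20.0000x + 6.0000y = -64.0000  (k_2=62.7500)
row 2: -10.0000x + 0.0000y = -35.0000  (k_3=33.7500)
Cramer on rows 1–2 → x = 3.5000, y = 1.0000

(3.5000, 1.0000)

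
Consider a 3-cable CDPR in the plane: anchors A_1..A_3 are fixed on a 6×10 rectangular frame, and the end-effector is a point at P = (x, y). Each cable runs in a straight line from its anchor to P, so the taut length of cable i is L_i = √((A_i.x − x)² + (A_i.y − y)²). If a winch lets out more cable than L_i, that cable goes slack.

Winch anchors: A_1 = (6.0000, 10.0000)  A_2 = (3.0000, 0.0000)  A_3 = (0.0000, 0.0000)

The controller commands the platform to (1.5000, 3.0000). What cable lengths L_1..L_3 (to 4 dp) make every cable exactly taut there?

L_1: Δ = A_1−P = (4.5000, 7.0000) → ‖Δ‖ = √69.2500 = 8.3217
L_2: Δ = A_2−P = (1.5000, -3.0000) → ‖Δ‖ = √11.2500 = 3.3541
L_3: Δ = A_3−P = (-1.5000, -3.0000) → ‖Δ‖ = √11.2500 = 3.3541

(8.3217, 3.3541, 3.3541)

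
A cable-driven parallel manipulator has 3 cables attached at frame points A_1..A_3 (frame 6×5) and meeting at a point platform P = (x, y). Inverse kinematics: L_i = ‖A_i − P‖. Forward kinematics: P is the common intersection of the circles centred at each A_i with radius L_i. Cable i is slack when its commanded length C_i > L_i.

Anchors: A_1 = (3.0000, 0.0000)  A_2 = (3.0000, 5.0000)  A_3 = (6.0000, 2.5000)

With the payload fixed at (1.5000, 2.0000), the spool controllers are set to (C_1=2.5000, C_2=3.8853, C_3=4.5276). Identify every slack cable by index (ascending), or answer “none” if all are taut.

cable 1: L_1 = ‖A_1−P‖ = 2.5000;  C_1 = 2.5000 → taut
cable 2: L_2 = ‖A_2−P‖ = 3.3541;  C_2 = 3.8853 → slack
cable 3: L_3 = ‖A_3−P‖ = 4.5277;  C_3 = 4.5276 → taut

2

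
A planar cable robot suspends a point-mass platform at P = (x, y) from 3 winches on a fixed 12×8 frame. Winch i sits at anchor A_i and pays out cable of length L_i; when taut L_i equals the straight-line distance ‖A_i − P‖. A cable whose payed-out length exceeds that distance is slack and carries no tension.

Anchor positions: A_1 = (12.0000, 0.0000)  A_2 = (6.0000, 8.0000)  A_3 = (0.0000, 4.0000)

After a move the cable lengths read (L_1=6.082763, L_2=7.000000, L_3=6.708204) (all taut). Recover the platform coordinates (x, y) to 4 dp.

circle eqns → linear via eq_j − eq_1; set q_j = A_j·A_j − L_j²
q_1 = 144.0000+0.0000−37.0000 = 107.0000
12.0000·x − 16.0000·y = q_1−q_2 = 56.0000
24.0000·x − 8.0000·y = q_1−q_3 = 136.0000
solve first two rows → x=6.0000, y=1.0000

(6.0000, 1.0000)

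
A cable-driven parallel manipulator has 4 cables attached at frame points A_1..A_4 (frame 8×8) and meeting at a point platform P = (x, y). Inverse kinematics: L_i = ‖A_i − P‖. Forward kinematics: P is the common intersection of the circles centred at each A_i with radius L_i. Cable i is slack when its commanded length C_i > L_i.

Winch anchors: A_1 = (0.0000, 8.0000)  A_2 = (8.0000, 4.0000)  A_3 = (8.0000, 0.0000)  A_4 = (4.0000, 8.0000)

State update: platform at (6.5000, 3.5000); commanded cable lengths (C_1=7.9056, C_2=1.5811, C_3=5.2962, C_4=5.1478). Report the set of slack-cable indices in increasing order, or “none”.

cable 1: √((-6.5000)²+(4.5000)²)=7.9057, C_1=7.9056: taut
cable 2: √((1.5000)²+(0.5000)²)=1.5811, C_2=1.5811: taut
cable 3: √((1.5000)²+(-3.5000)²)=3.8079, C_3=5.2962: slack
cable 4: √((-2.5000)²+(4.5000)²)=5.1478, C_4=5.1478: taut

3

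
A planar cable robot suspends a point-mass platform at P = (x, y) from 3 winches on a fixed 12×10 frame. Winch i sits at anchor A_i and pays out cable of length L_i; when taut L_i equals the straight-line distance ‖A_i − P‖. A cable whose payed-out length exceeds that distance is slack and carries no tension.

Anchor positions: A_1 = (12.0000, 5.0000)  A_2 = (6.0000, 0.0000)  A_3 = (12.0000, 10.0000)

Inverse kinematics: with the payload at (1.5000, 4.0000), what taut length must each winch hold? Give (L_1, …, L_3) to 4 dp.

L_1: Δ = A_1−P = (10.5000, 1.0000) → ‖Δ‖ = √111.2500 = 10.5475
L_2: Δ = A_2−P = (4.5000, -4.0000) → ‖Δ‖ = √36.2500 = 6.0208
L_3: Δ = A_3−P = (10.5000, 6.0000) → ‖Δ‖ = √146.2500 = 12.0934

(10.5475, 6.0208, 12.0934)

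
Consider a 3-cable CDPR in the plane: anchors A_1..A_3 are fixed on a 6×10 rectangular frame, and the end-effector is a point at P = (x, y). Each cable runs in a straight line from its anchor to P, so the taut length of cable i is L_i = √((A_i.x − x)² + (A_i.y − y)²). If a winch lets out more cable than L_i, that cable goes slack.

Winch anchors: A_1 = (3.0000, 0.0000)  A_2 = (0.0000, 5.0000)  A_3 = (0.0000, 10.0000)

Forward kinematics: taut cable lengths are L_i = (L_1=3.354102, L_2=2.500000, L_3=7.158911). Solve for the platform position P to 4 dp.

(1.5000, 3.0000)

expand ‖A_i−P‖²=L_i² and subtract eq 1 (q_i ≔ ‖A_i‖²−L_i²)
q_1 = 9.0000+0.0000−11.2500 = -2.2500
eq1−eq2 → [6.0000  -10.0000]·P = -21.0000
eq1−eq3 → [6.0000  -20.0000]·P = -51.0000
2×2 solve → P = (1.5000, 3.0000)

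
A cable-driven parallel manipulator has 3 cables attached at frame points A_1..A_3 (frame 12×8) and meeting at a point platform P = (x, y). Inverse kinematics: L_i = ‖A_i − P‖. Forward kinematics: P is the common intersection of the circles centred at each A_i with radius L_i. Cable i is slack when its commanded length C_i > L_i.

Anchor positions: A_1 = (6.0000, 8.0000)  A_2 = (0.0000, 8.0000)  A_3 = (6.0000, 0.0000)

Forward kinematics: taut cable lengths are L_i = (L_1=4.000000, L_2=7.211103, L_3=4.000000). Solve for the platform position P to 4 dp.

each cable: (A_i−P)·(A_i−P) = L_i²; let c_i = ‖A_i‖²−L_i²
c_1 = 36.0000+64.0000−16.0000 = 84.0000
row 1: 12.0000x + 0.0000y = 72.0000  (c_2=12.0000)
row 2: 0.0000x + 16.0000y = 64.0000  (c_3=20.0000)
Cramer on rows 1–2 → x = 6.0000, y = 4.0000

(6.0000, 4.0000)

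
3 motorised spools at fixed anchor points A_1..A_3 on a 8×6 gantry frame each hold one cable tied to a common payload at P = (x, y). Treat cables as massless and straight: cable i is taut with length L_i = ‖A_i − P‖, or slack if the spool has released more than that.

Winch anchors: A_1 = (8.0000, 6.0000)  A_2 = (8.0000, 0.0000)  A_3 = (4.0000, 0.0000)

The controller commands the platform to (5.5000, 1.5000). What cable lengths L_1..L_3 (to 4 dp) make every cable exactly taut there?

(5.1478, 2.9155, 2.1213)

L_1: Δ = A_1−P = (2.5000, 4.5000) → ‖Δ‖ = √26.5000 = 5.1478
L_2: Δ = A_2−P = (2.5000, -1.5000) → ‖Δ‖ = √8.5000 = 2.9155
L_3: Δ = A_3−P = (-1.5000, -1.5000) → ‖Δ‖ = √4.5000 = 2.1213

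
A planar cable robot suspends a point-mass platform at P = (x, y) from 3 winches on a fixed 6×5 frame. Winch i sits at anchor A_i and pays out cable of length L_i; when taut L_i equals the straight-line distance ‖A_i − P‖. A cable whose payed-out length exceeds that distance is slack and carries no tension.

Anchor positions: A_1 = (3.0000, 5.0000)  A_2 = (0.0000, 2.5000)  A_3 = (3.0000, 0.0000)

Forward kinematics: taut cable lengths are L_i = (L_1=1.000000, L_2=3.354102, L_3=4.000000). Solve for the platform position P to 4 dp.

(3.0000, 4.0000)

circle eqns → linear via eq_j − eq_1; set c_j = A_j·A_j − L_j²
c_1 = 9.0000+25.0000−1.0000 = 33.0000
6.0000·x + 5.0000·y = c_1−c_2 = 38.0000
0.0000·x + 10.0000·y = c_1−c_3 = 40.0000
solve first two rows → x=3.0000, y=4.0000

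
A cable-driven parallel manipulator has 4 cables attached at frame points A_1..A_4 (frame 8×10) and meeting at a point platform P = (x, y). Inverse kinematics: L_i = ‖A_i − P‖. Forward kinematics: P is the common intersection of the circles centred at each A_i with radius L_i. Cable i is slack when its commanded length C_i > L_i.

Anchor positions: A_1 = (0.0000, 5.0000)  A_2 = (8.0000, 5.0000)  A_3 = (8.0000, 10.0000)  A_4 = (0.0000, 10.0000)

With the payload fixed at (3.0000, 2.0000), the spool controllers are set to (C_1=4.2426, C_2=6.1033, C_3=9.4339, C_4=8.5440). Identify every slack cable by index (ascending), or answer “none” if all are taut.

2

cable 1: L_1 = ‖A_1−P‖ = 4.2426;  C_1 = 4.2426 → taut
cable 2: L_2 = ‖A_2−P‖ = 5.8310;  C_2 = 6.1033 → slack
cable 3: L_3 = ‖A_3−P‖ = 9.4340;  C_3 = 9.4339 → taut
cable 4: L_4 = ‖A_4−P‖ = 8.5440;  C_4 = 8.5440 → taut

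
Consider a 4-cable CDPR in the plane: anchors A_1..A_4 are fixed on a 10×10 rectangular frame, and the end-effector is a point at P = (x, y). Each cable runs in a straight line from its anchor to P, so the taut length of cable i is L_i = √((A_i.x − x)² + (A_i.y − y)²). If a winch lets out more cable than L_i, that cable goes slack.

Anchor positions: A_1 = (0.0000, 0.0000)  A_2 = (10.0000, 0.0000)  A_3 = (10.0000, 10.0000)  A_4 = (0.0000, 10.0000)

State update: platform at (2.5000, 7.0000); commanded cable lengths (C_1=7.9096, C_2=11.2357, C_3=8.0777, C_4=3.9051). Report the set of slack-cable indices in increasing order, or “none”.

cable 1: √((-2.5000)²+(-7.0000)²)=7.4330, C_1=7.9096: slack
cable 2: √((7.5000)²+(-7.0000)²)=10.2591, C_2=11.2357: slack
cable 3: √((7.5000)²+(3.0000)²)=8.0777, C_3=8.0777: taut
cable 4: √((-2.5000)²+(3.0000)²)=3.9051, C_4=3.9051: taut

1, 2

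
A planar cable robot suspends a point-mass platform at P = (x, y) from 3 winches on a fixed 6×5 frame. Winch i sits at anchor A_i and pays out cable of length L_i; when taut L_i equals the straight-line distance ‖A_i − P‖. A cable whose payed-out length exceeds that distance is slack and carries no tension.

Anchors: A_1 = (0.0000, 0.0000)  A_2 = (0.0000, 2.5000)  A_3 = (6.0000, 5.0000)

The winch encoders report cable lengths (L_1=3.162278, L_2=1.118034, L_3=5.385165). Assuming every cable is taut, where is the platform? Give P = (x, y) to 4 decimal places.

each cable: (A_i−P)·(A_i−P) = L_i²; let q_i = ‖A_i‖²−L_i²
q_1 = 0.0000+0.0000−10.0000 = -10.0000
row 1: 0.0000x − 5.0000y = -15.0000  (q_2=5.0000)
row 2: -12.0000x − 10.0000y = -42.0000  (q_3=32.0000)
Cramer on rows 1–2 → x = 1.0000, y = 3.0000

(1.0000, 3.0000)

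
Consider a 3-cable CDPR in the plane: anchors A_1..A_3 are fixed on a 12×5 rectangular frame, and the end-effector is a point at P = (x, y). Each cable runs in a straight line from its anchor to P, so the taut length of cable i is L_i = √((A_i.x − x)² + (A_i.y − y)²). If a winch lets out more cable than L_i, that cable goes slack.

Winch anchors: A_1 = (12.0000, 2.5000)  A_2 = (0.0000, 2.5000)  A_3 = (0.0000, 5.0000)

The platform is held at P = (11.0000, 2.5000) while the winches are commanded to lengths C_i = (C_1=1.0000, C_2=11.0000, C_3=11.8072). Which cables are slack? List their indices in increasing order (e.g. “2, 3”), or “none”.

cable 1: L_1 = ‖A_1−P‖ = 1.0000;  C_1 = 1.0000 → taut
cable 2: L_2 = ‖A_2−P‖ = 11.0000;  C_2 = 11.0000 → taut
cable 3: L_3 = ‖A_3−P‖ = 11.2805;  C_3 = 11.8072 → slack

3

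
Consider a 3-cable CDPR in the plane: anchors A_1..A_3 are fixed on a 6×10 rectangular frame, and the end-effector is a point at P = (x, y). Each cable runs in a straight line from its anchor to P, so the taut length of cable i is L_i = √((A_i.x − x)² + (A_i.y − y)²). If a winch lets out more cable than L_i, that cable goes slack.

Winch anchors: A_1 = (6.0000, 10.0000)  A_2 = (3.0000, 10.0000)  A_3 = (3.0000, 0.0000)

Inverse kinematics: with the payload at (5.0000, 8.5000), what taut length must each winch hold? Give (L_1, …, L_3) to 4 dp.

L_1 = √((6.0000−5.0000)² + (10.0000−8.5000)²) = 1.8028
L_2 = √((3.0000−5.0000)² + (10.0000−8.5000)²) = 2.5000
L_3 = √((3.0000−5.0000)² + (0.0000−8.5000)²) = 8.7321

(1.8028, 2.5000, 8.7321)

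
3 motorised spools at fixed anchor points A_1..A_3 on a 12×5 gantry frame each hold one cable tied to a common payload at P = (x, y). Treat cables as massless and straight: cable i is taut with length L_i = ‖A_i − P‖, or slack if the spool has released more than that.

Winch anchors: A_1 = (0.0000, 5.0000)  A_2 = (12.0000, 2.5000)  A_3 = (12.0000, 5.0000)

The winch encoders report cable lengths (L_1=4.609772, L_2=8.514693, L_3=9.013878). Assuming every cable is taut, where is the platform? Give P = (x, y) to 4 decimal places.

circle eqns → linear via eq_j − eq_1; set q_j = A_j·A_j − L_j²
q_1 = 0.0000+25.0000−21.2500 = 3.7500
-24.0000·x + 5.0000·y = q_1−q_2 = -74.0000
-24.0000·x + 0.0000·y = q_1−q_3 = -84.0000
solve first two rows → x=3.5000, y=2.0000

(3.5000, 2.0000)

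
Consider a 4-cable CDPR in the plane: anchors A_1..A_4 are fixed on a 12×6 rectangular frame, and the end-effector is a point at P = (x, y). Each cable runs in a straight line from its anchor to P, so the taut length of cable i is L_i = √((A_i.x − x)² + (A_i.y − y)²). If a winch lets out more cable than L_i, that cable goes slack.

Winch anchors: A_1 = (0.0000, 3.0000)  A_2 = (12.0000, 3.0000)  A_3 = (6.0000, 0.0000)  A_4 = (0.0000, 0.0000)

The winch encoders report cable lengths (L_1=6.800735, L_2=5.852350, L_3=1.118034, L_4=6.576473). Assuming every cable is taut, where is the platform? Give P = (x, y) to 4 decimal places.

(6.5000, 1.0000)

expand ‖A_i−P‖²=L_i² and subtract eq 1 (k_i ≔ ‖A_i‖²−L_i²)
k_1 = 0.0000+9.0000−46.2500 = -37.2500
eq1−eq2 → [-24.0000  0.0000]·P = -156.0000
eq1−eq3 → [-12.0000  6.0000]·P = -72.0000
eq1−eq4 → [0.0000  6.0000]·P = 6.0000
2×2 solve → P = (6.5000, 1.0000)
check cable 4: ‖A_4−P‖² = 43.2500 ≈ L_4² = 43.2500 ✓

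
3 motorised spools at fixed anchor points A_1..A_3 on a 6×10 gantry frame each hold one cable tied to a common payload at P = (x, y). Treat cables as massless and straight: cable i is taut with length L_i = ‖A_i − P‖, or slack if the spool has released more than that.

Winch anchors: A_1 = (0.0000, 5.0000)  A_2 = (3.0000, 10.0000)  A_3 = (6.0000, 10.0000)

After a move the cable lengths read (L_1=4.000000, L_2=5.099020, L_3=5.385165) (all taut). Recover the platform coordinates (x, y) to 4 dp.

(4.0000, 5.0000)

each cable: (A_i−P)·(A_i−P) = L_i²; let q_i = ‖A_i‖²−L_i²
q_1 = 0.0000+25.0000−16.0000 = 9.0000
row 1: -6.0000x − 10.0000y = -74.0000  (q_2=83.0000)
row 2: -12.0000x − 10.0000y = -98.0000  (q_3=107.0000)
Cramer on rows 1–2 → x = 4.0000, y = 5.0000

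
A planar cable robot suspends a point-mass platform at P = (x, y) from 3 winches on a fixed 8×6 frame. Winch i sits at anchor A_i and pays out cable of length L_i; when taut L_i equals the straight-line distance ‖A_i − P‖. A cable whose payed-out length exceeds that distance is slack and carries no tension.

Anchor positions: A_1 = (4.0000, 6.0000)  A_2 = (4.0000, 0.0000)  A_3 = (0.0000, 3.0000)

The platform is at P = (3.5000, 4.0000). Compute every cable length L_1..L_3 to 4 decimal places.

L_1 = √((4.0000−3.5000)² + (6.0000−4.0000)²) = 2.0616
L_2 = √((4.0000−3.5000)² + (0.0000−4.0000)²) = 4.0311
L_3 = √((0.0000−3.5000)² + (3.0000−4.0000)²) = 3.6401

(2.0616, 4.0311, 3.6401)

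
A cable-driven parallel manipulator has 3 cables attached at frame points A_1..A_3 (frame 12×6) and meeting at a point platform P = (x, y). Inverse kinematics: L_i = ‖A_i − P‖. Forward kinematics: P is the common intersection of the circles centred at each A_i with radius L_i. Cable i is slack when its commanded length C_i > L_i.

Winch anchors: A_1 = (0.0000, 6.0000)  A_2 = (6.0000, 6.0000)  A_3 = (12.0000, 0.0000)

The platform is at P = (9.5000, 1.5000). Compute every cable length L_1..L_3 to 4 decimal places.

cable 1: Δx=-9.5000, Δy=4.5000; L_1 = √(Δx²+Δy²) = 10.5119
cable 2: Δx=-3.5000, Δy=4.5000; L_2 = √(Δx²+Δy²) = 5.7009
cable 3: Δx=2.5000, Δy=-1.5000; L_3 = √(Δx²+Δy²) = 2.9155

(10.5119, 5.7009, 2.9155)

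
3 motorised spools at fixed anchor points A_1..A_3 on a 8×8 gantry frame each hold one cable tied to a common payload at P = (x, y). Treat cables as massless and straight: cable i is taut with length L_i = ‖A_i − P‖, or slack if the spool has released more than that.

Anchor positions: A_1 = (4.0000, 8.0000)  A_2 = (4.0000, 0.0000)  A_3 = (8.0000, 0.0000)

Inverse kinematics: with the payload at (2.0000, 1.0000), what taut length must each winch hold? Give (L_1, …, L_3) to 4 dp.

(7.2801, 2.2361, 6.0828)

cable 1: Δx=2.0000, Δy=7.0000; L_1 = √(Δx²+Δy²) = 7.2801
cable 2: Δx=2.0000, Δy=-1.0000; L_2 = √(Δx²+Δy²) = 2.2361
cable 3: Δx=6.0000, Δy=-1.0000; L_3 = √(Δx²+Δy²) = 6.0828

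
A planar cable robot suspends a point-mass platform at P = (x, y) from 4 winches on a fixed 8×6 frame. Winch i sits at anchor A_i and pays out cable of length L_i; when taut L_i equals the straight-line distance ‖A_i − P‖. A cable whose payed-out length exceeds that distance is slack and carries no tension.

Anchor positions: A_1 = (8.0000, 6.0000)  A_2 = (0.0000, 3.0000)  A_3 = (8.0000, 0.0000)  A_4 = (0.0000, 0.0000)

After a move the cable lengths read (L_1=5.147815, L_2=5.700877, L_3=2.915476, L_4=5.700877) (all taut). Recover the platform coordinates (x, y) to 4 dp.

(5.5000, 1.5000)

each cable: (A_i−P)·(A_i−P) = L_i²; let k_i = ‖A_i‖²−L_i²
k_1 = 64.0000+36.0000−26.5000 = 73.5000
row 1: 16.0000x + 6.0000y = 97.0000  (k_2=-23.5000)
row 2: 0.0000x + 12.0000y = 18.0000  (k_3=55.5000)
row 3: 16.0000x + 12.0000y = 106.0000  (k_4=-32.5000)
Cramer on rows 1–2 → x = 5.5000, y = 1.5000
check cable 4: ‖A_4−P‖² = 32.5000 ≈ L_4² = 32.5000 ✓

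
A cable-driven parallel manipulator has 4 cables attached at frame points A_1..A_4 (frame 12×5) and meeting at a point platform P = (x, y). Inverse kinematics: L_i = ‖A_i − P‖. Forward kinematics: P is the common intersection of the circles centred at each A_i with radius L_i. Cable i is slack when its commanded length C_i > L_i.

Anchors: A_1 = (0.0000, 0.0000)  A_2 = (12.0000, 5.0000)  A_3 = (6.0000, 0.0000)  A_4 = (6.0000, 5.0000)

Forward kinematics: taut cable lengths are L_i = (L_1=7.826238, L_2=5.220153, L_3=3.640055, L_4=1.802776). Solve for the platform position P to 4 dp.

circle eqns → linear via eq_j − eq_1; set q_j = A_j·A_j − L_j²
q_1 = 0.0000+0.0000−61.2500 = -61.2500
-24.0000·x − 10.0000·y = q_1−q_2 = -203.0000
-12.0000·x + 0.0000·y = q_1−q_3 = -84.0000
-12.0000·x − 10.0000·y = q_1−q_4 = -119.0000
solve first two rows → x=7.0000, y=3.5000
check cable 4: ‖A_4−P‖² = 3.2500 ≈ L_4² = 3.2500 ✓

(7.0000, 3.5000)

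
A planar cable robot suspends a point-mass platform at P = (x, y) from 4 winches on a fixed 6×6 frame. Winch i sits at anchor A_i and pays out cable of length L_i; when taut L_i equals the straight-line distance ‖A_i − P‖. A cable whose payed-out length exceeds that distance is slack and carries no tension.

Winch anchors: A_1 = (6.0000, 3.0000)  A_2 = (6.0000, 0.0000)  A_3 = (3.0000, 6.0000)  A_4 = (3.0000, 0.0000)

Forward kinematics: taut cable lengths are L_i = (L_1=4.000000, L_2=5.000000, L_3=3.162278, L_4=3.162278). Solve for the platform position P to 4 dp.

each cable: (A_i−P)·(A_i−P) = L_i²; let q_i = ‖A_i‖²−L_i²
q_1 = 36.0000+9.0000−16.0000 = 29.0000
row 1: 0.0000x + 6.0000y = 18.0000  (q_2=11.0000)
row 2: 6.0000x − 6.0000y = -6.0000  (q_3=35.0000)
row 3: 6.0000x + 6.0000y = 30.0000  (q_4=-1.0000)
Cramer on rows 1–2 → x = 2.0000, y = 3.0000
check cable 4: ‖A_4−P‖² = 10.0000 ≈ L_4² = 10.0000 ✓

(2.0000, 3.0000)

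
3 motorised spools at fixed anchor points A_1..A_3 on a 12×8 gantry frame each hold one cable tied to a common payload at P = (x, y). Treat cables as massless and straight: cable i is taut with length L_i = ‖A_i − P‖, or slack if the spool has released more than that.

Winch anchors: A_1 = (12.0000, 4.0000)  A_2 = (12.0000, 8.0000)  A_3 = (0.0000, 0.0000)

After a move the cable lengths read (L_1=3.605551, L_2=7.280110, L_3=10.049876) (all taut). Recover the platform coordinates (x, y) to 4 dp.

(10.0000, 1.0000)

expand ‖A_i−P‖²=L_i² and subtract eq 1 (c_i ≔ ‖A_i‖²−L_i²)
c_1 = 144.0000+16.0000−13.0000 = 147.0000
eq1−eq2 → [0.0000  -8.0000]·P = -8.0000
eq1−eq3 → [24.0000  8.0000]·P = 248.0000
2×2 solve → P = (10.0000, 1.0000)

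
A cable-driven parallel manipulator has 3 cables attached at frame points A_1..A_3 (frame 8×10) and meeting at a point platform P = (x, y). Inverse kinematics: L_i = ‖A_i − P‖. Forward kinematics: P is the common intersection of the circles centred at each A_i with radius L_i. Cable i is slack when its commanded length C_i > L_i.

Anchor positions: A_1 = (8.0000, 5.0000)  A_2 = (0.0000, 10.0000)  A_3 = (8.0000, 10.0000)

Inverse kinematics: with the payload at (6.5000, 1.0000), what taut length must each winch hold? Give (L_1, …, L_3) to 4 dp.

L_1: Δ = A_1−P = (1.5000, 4.0000) → ‖Δ‖ = √18.2500 = 4.2720
L_2: Δ = A_2−P = (-6.5000, 9.0000) → ‖Δ‖ = √123.2500 = 11.1018
L_3: Δ = A_3−P = (1.5000, 9.0000) → ‖Δ‖ = √83.2500 = 9.1241

(4.2720, 11.1018, 9.1241)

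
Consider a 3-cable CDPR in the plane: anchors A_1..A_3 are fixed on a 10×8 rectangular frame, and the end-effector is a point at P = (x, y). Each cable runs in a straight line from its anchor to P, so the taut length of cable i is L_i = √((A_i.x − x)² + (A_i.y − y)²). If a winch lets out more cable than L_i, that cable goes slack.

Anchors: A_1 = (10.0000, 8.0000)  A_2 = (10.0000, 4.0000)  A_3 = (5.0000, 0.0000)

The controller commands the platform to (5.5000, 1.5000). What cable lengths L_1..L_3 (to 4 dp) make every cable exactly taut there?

(7.9057, 5.1478, 1.5811)

L_1: Δ = A_1−P = (4.5000, 6.5000) → ‖Δ‖ = √62.5000 = 7.9057
L_2: Δ = A_2−P = (4.5000, 2.5000) → ‖Δ‖ = √26.5000 = 5.1478
L_3: Δ = A_3−P = (-0.5000, -1.5000) → ‖Δ‖ = √2.5000 = 1.5811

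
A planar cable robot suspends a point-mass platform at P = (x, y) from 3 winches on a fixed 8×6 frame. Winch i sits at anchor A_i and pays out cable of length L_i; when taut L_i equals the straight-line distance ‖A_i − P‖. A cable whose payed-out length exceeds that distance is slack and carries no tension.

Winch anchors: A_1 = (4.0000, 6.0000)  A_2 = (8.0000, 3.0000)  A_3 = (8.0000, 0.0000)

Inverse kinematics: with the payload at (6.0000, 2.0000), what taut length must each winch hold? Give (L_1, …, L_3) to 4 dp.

cable 1: Δx=-2.0000, Δy=4.0000; L_1 = √(Δx²+Δy²) = 4.4721
cable 2: Δx=2.0000, Δy=1.0000; L_2 = √(Δx²+Δy²) = 2.2361
cable 3: Δx=2.0000, Δy=-2.0000; L_3 = √(Δx²+Δy²) = 2.8284

(4.4721, 2.2361, 2.8284)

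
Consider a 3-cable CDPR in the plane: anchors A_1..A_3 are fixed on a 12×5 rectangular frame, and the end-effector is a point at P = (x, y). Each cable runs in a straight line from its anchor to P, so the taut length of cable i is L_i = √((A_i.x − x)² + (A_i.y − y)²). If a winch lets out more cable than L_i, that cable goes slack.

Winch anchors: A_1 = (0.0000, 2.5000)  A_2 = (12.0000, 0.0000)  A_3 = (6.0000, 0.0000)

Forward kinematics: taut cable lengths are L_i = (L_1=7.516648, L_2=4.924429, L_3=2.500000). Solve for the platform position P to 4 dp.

(7.5000, 2.0000)

expand ‖A_i−P‖²=L_i² and subtract eq 1 (q_i ≔ ‖A_i‖²−L_i²)
q_1 = 0.0000+6.2500−56.5000 = -50.2500
eq1−eq2 → [-24.0000  5.0000]·P = -170.0000
eq1−eq3 → [-12.0000  5.0000]·P = -80.0000
2×2 solve → P = (7.5000, 2.0000)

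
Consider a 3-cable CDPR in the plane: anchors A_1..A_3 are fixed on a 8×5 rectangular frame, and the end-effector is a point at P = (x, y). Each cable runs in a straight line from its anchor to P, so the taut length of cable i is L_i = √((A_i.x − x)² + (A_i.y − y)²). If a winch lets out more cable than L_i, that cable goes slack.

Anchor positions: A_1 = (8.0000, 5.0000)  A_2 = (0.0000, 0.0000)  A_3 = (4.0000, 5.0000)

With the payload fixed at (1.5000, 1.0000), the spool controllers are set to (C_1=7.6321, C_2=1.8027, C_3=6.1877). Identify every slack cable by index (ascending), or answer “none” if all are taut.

cable 1: √((6.5000)²+(4.0000)²)=7.6322, C_1=7.6321: taut
cable 2: √((-1.5000)²+(-1.0000)²)=1.8028, C_2=1.8027: taut
cable 3: √((2.5000)²+(4.0000)²)=4.7170, C_3=6.1877: slack

3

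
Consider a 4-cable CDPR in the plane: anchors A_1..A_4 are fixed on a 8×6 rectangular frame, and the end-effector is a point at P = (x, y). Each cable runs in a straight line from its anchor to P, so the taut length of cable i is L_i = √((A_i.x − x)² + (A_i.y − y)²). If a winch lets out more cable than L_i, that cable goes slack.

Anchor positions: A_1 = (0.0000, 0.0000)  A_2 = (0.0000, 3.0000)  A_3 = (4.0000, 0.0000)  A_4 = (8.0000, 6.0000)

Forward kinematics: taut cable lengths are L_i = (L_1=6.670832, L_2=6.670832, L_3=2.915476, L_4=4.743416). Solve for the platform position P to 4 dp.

circle eqns → linear via eq_j − eq_1; set k_j = A_j·A_j − L_j²
k_1 = 0.0000+0.0000−44.5000 = -44.5000
0.0000·x − 6.0000·y = k_1−k_2 = -9.0000
-8.0000·x + 0.0000·y = k_1−k_3 = -52.0000
-16.0000·x − 12.0000·y = k_1−k_4 = -122.0000
solve first two rows → x=6.5000, y=1.5000
check cable 4: ‖A_4−P‖² = 22.5000 ≈ L_4² = 22.5000 ✓

(6.5000, 1.5000)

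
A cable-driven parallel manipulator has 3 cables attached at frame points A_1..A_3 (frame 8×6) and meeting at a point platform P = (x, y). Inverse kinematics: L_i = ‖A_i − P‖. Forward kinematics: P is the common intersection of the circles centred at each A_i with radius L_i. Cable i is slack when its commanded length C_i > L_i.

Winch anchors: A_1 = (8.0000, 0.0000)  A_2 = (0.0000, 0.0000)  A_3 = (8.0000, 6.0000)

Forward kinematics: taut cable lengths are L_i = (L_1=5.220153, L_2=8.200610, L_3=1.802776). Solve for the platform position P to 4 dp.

each cable: (A_i−P)·(A_i−P) = L_i²; let q_i = ‖A_i‖²−L_i²
q_1 = 64.0000+0.0000−27.2500 = 36.7500
row 1: 16.0000x + 0.0000y = 104.0000  (q_2=-67.2500)
row 2: 0.0000x − 12.0000y = -60.0000  (q_3=96.7500)
Cramer on rows 1–2 → x = 6.5000, y = 5.0000

(6.5000, 5.0000)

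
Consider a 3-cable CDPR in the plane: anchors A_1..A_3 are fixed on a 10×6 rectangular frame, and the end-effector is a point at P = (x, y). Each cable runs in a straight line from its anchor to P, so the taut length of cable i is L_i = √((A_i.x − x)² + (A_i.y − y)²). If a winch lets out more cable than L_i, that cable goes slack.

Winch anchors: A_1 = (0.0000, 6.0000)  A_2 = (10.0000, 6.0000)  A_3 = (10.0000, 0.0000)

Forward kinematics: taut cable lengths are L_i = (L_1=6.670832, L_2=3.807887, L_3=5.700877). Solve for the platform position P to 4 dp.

(6.5000, 4.5000)

each cable: (A_i−P)·(A_i−P) = L_i²; let q_i = ‖A_i‖²−L_i²
q_1 = 0.0000+36.0000−44.5000 = -8.5000
row 1: -20.0000x + 0.0000y = -130.0000  (q_2=121.5000)
row 2: -20.0000x + 12.0000y = -76.0000  (q_3=67.5000)
Cramer on rows 1–2 → x = 6.5000, y = 4.5000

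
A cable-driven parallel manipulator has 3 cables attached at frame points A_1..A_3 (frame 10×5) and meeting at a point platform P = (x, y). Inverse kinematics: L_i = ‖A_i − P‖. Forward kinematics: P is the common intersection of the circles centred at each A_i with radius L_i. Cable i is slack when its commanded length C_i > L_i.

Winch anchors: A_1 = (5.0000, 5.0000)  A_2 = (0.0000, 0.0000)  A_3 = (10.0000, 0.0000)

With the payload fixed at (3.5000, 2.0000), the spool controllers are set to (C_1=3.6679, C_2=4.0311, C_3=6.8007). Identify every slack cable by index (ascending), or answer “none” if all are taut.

1

i=1: geometric 3.3541 vs commanded 3.6679 ⇒ slack
i=2: geometric 4.0311 vs commanded 4.0311 ⇒ taut
i=3: geometric 6.8007 vs commanded 6.8007 ⇒ taut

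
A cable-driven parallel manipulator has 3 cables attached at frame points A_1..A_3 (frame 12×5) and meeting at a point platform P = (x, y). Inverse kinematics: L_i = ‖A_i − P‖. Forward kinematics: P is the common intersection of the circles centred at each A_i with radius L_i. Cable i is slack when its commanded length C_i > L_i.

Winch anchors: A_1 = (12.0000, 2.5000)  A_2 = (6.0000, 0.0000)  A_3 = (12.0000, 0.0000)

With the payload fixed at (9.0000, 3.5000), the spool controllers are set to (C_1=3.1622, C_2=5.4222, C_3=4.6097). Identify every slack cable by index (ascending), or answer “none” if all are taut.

2

i=1: geometric 3.1623 vs commanded 3.1622 ⇒ taut
i=2: geometric 4.6098 vs commanded 5.4222 ⇒ slack
i=3: geometric 4.6098 vs commanded 4.6097 ⇒ taut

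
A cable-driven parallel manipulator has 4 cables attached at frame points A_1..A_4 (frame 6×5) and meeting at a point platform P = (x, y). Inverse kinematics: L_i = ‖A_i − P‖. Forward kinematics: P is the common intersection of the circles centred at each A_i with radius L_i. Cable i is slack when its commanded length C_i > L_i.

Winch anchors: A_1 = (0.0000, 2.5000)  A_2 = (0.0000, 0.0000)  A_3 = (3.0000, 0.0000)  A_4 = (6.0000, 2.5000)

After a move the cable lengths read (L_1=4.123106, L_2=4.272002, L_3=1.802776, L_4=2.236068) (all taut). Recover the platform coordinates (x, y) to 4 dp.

(4.0000, 1.5000)

circle eqns → linear via eq_j − eq_1; set k_j = A_j·A_j − L_j²
k_1 = 0.0000+6.2500−17.0000 = -10.7500
0.0000·x + 5.0000·y = k_1−k_2 = 7.5000
-6.0000·x + 5.0000·y = k_1−k_3 = -16.5000
-12.0000·x + 0.0000·y = k_1−k_4 = -48.0000
solve first two rows → x=4.0000, y=1.5000
check cable 4: ‖A_4−P‖² = 5.0000 ≈ L_4² = 5.0000 ✓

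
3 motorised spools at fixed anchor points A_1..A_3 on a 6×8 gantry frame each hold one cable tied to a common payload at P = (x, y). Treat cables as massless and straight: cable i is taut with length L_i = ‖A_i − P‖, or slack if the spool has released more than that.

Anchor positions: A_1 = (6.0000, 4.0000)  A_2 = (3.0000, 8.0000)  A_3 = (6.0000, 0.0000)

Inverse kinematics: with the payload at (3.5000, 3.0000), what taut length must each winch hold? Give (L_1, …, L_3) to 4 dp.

(2.6926, 5.0249, 3.9051)

L_1 = √((6.0000−3.5000)² + (4.0000−3.0000)²) = 2.6926
L_2 = √((3.0000−3.5000)² + (8.0000−3.0000)²) = 5.0249
L_3 = √((6.0000−3.5000)² + (0.0000−3.0000)²) = 3.9051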